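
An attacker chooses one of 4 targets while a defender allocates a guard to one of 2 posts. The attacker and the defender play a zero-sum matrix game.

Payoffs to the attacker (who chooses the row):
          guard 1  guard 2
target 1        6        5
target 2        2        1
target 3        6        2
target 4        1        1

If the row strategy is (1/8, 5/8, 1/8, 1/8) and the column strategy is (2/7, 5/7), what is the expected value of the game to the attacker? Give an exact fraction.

Against (2/7, 5/7), each row's expected payoff is target 1: 37/7; target 2: 9/7; target 3: 22/7; target 4: 1.
Taking the (1/8, 5/8, 1/8, 1/8)-weighted average: (1/8)·(37/7) + (5/8)·(9/7) + (1/8)·(22/7) + (1/8)·(1) = 111/56.

111/56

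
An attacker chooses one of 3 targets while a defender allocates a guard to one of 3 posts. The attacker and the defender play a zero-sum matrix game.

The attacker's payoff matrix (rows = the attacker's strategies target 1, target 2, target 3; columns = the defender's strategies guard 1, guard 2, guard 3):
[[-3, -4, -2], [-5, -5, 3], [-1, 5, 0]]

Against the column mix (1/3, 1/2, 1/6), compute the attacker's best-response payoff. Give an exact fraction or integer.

13/6

target 1: (-3)·(1/3) + (-4)·(1/2) + (-2)·(1/6) = -10/3.
target 2: (-5)·(1/3) + (-5)·(1/2) + (3)·(1/6) = -11/3.
target 3: (-1)·(1/3) + (5)·(1/2) + (0)·(1/6) = 13/6.
The best pure response is target 3 with expected payoff 13/6.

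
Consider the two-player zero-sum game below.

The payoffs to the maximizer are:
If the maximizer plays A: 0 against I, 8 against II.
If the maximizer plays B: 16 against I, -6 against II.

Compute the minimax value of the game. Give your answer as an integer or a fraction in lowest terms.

64/15

Row minima are 0 and -6, so the maximizer's maximin is 0; column maxima are 16 and 8, so the minimizer's minimax is 8. These differ, so the equilibrium is in mixed strategies.
Let the maximizer play A with probability p. The minimizer is indifferent when 16(1−p) = 8p − 6(1−p), giving p = 11/15.
Let the minimizer play I with probability q. The maximizer is indifferent when 8(1−q) = 16q − 6(1−q), giving q = 7/15.
The value is 0·(7/15) + (8)·(8/15) = 64/15.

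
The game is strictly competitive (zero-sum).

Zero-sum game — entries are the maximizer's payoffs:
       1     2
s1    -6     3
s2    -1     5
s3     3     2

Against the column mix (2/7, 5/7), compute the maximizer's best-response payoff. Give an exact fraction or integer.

s1: (-6)·(2/7) + (3)·(5/7) = 3/7.
s2: (-1)·(2/7) + (5)·(5/7) = 23/7.
s3: (3)·(2/7) + (2)·(5/7) = 16/7.
The best pure response is s2 with expected payoff 23/7.

23/7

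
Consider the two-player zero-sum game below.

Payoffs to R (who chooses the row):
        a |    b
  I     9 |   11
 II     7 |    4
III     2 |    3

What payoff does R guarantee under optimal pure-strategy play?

Row minima: 9, 4, 2 → R's maximin is 9.
Column maxima: 9, 11 → C's minimax is 9.
They coincide at (I, a), so the value is 9.

9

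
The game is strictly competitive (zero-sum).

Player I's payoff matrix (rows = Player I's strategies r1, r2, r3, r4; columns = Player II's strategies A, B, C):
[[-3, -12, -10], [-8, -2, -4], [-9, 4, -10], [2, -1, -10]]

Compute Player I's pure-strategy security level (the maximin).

The worst-case payoff for each row is r1: -12, r2: -8, r3: -10, r4: -10.
The best of these is -8.

-8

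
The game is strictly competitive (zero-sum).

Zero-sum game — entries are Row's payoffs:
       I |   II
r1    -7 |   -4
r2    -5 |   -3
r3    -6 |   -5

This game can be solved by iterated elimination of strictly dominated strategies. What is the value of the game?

Row r1 is strictly dominated by row r2 (-5>-7, -3>-4); eliminate r1.
Column II is strictly dominated by I for Column (-5<-3, -6<-5); eliminate II.
Row r3 is strictly dominated by row r2 (-5>-6); eliminate r3.
Only (r2, I) remains, with payoff -5.

-5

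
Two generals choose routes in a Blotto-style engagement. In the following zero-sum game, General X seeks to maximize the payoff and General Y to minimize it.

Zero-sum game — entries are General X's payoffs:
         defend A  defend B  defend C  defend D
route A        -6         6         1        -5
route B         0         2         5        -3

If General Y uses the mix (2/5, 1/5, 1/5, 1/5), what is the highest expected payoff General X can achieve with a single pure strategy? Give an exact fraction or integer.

route A: (-6)·(2/5) + (6)·(1/5) + (1)·(1/5) + (-5)·(1/5) = -2.
route B: (0)·(2/5) + (2)·(1/5) + (5)·(1/5) + (-3)·(1/5) = 4/5.
The best pure response is route B with expected payoff 4/5.

4/5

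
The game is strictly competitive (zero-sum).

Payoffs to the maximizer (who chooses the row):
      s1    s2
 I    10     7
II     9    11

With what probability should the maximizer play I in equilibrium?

Row minima are 7 and 9, so the maximizer's maximin is 9; column maxima are 10 and 11, so the minimizer's minimax is 10. These differ, so the equilibrium is in mixed strategies.
Let the maximizer play I with probability p. The minimizer is indifferent when 10p + 9(1−p) = 7p + 11(1−p), giving p = 2/5.

2/5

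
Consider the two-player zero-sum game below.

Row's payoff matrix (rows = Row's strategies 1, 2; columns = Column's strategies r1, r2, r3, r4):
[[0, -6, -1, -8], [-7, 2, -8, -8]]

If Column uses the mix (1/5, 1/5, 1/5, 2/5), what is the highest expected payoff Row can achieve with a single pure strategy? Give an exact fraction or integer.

-23/5

1: (0)·(1/5) + (-6)·(1/5) + (-1)·(1/5) + (-8)·(2/5) = -23/5.
2: (-7)·(1/5) + (2)·(1/5) + (-8)·(1/5) + (-8)·(2/5) = -29/5.
The best pure response is 1 with expected payoff -23/5.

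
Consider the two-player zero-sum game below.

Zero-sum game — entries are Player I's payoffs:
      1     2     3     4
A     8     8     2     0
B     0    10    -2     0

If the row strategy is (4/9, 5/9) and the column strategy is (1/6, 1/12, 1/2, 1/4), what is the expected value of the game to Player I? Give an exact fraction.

Against (1/6, 1/12, 1/2, 1/4), each row's expected payoff is A: 3; B: -1/6.
Taking the (4/9, 5/9)-weighted average: (4/9)·(3) + (5/9)·(-1/6) = 67/54.

67/54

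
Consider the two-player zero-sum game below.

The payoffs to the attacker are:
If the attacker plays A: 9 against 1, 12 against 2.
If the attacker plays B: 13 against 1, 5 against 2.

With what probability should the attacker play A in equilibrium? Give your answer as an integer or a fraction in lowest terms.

8/11

Row minima are 9 and 5, so the attacker's maximin is 9; column maxima are 13 and 12, so the defender's minimax is 12. These differ, so the equilibrium is in mixed strategies.
Let the attacker play A with probability p. The defender is indifferent when 9p + 13(1−p) = 12p + 5(1−p), giving p = 8/11.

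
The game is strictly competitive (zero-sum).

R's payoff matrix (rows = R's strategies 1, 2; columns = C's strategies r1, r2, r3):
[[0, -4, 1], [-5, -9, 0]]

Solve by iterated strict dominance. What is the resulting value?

Column r1 is strictly dominated by r2 for C (-4<0, -9<-5); eliminate r1.
Row 2 is strictly dominated by row 1 (-4>-9, 1>0); eliminate 2.
Column r3 is strictly dominated by r2 for C (-4<1); eliminate r3.
Only (1, r2) remains, with payoff -4.

-4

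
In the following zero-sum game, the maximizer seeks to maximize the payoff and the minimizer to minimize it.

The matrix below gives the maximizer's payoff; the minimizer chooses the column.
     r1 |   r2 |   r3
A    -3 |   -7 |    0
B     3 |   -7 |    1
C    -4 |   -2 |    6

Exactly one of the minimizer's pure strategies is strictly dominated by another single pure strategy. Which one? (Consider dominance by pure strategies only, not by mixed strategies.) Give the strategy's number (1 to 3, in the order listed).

3

The minimizer prefers columns that give the maximizer less. Compare r3 with r2: -7 < 0, -7 < 1, -2 < 6.
So r2 strictly dominates r3 for the minimizer; r3 is strictly dominated.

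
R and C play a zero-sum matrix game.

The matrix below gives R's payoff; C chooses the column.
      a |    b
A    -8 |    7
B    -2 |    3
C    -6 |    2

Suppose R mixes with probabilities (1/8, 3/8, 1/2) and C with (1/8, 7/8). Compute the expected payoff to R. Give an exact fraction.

Against (1/8, 7/8), each row's expected payoff is A: 41/8; B: 19/8; C: 1.
Taking the (1/8, 3/8, 1/2)-weighted average: (1/8)·(41/8) + (3/8)·(19/8) + (1/2)·(1) = 65/32.

65/32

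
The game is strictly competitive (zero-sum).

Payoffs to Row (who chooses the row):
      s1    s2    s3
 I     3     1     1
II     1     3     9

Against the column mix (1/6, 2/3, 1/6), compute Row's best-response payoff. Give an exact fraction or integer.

I: (3)·(1/6) + (1)·(2/3) + (1)·(1/6) = 4/3.
II: (1)·(1/6) + (3)·(2/3) + (9)·(1/6) = 11/3.
The best pure response is II with expected payoff 11/3.

11/3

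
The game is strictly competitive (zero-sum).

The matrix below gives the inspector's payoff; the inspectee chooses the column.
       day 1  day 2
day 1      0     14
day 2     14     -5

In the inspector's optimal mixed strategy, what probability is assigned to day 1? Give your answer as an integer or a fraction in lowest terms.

Row minima are 0 and -5, so the inspector's maximin is 0; column maxima are 14 and 14, so the inspectee's minimax is 14. These differ, so the equilibrium is in mixed strategies.
Let the inspector play day 1 with probability p. The inspectee is indifferent when 14(1−p) = 14p − 5(1−p), giving p = 19/33.

19/33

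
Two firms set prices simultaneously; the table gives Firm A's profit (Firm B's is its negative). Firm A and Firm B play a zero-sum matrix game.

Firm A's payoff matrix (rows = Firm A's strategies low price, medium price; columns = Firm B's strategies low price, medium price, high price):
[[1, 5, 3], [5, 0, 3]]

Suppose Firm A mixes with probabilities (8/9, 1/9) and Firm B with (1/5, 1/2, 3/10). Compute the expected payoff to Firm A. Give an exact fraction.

307/90

Against (1/5, 1/2, 3/10), each row's expected payoff is low price: 18/5; medium price: 19/10.
Taking the (8/9, 1/9)-weighted average: (8/9)·(18/5) + (1/9)·(19/10) = 307/90.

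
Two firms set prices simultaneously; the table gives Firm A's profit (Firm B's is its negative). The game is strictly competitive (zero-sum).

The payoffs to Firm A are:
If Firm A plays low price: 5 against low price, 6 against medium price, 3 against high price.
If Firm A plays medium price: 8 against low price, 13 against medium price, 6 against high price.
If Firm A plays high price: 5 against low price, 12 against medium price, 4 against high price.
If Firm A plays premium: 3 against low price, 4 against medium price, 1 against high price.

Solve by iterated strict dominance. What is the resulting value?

Row high price is strictly dominated by row medium price (8>5, 13>12, 6>4); eliminate high price.
Row premium is strictly dominated by row low price (5>3, 6>4, 3>1); eliminate premium.
Column low price is strictly dominated by high price for Firm B (3<5, 6<8); eliminate low price.
Column medium price is strictly dominated by high price for Firm B (3<6, 6<13); eliminate medium price.
Row low price is strictly dominated by row medium price (6>3); eliminate low price.
Only (medium price, high price) remains, with payoff 6.

6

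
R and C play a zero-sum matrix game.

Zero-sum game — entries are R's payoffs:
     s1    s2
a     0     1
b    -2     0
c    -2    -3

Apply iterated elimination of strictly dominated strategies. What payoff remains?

0

Row c is strictly dominated by row a (0>-2, 1>-3); eliminate c.
Column s2 is strictly dominated by s1 for C (0<1, -2<0); eliminate s2.
Row b is strictly dominated by row a (0>-2); eliminate b.
Only (a, s1) remains, with payoff 0.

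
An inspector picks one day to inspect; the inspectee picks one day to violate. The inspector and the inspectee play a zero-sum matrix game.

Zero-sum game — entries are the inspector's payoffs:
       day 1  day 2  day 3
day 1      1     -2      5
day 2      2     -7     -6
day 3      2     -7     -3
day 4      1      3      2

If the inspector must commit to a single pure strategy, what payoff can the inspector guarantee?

1

The worst-case payoff for each row is day 1: -2, day 2: -7, day 3: -7, day 4: 1.
The best of these is 1.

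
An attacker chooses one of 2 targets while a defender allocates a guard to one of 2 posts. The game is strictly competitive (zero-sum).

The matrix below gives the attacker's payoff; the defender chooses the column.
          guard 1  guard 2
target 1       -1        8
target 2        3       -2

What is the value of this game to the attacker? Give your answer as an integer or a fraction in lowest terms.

11/7

Row minima are -1 and -2, so the attacker's maximin is -1; column maxima are 3 and 8, so the defender's minimax is 3. These differ, so the equilibrium is in mixed strategies.
Let the attacker play target 1 with probability p. The defender is indifferent when −p + 3(1−p) = 8p − 2(1−p), giving p = 5/14.
Let the defender play guard 1 with probability q. The attacker is indifferent when −q + 8(1−q) = 3q − 2(1−q), giving q = 5/7.
The value is -1·(5/7) + (8)·(2/7) = 11/7.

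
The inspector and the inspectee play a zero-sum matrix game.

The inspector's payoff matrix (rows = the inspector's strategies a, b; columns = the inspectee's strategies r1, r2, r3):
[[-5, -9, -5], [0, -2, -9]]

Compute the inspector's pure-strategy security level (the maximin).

-9

The worst-case payoff for each row is a: -9, b: -9.
The best of these is -9.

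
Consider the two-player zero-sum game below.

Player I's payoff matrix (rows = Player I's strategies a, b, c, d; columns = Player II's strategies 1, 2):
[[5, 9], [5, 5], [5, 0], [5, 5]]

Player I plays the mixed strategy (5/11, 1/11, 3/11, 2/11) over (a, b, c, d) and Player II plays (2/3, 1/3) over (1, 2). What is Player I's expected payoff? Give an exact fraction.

Against (2/3, 1/3), each row's expected payoff is a: 19/3; b: 5; c: 10/3; d: 5.
Taking the (5/11, 1/11, 3/11, 2/11)-weighted average: (5/11)·(19/3) + (1/11)·(5) + (3/11)·(10/3) + (2/11)·(5) = 170/33.

170/33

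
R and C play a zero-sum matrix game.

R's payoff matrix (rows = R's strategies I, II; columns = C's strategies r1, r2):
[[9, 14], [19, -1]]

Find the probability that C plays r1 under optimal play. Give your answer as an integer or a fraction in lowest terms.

Row minima are 9 and -1, so R's maximin is 9; column maxima are 19 and 14, so C's minimax is 14. These differ, so the equilibrium is in mixed strategies.
Let C play r1 with probability q. R is indifferent when 9q + 14(1−q) = 19q − (1−q), giving q = 3/5.

3/5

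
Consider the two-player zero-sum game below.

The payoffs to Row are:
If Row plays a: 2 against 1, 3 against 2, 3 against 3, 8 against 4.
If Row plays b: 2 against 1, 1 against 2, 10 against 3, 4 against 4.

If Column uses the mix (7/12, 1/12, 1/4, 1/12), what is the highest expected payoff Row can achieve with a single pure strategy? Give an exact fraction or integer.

49/12

a: (2)·(7/12) + (3)·(1/12) + (3)·(1/4) + (8)·(1/12) = 17/6.
b: (2)·(7/12) + (1)·(1/12) + (10)·(1/4) + (4)·(1/12) = 49/12.
The best pure response is b with expected payoff 49/12.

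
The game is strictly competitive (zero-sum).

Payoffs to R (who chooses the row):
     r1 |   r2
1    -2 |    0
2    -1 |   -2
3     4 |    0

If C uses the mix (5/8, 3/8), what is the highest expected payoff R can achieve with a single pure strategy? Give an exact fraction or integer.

1: (-2)·(5/8) + (0)·(3/8) = -5/4.
2: (-1)·(5/8) + (-2)·(3/8) = -11/8.
3: (4)·(5/8) + (0)·(3/8) = 5/2.
The best pure response is 3 with expected payoff 5/2.

5/2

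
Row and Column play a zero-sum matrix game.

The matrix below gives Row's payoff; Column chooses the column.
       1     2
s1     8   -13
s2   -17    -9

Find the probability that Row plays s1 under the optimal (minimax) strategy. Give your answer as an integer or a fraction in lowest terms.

Row minima are -13 and -17, so Row's maximin is -13; column maxima are 8 and -9, so Column's minimax is -9. These differ, so the equilibrium is in mixed strategies.
Let Row play s1 with probability p. Column is indifferent when 8p − 17(1−p) = −13p − 9(1−p), giving p = 8/29.

8/29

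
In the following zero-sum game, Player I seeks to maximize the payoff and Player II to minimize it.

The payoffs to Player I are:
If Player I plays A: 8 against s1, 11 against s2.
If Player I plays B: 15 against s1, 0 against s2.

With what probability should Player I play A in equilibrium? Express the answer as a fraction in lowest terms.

Row minima are 8 and 0, so Player I's maximin is 8; column maxima are 15 and 11, so Player II's minimax is 11. These differ, so the equilibrium is in mixed strategies.
Let Player I play A with probability p. Player II is indifferent when 8p + 15(1−p) = 11p, giving p = 5/6.

5/6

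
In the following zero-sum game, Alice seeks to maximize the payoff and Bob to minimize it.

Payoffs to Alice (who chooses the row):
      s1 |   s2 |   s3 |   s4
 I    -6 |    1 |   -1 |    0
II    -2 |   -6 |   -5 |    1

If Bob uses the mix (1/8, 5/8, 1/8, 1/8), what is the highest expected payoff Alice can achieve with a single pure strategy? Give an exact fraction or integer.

-1/4

I: (-6)·(1/8) + (1)·(5/8) + (-1)·(1/8) + (0)·(1/8) = -1/4.
II: (-2)·(1/8) + (-6)·(5/8) + (-5)·(1/8) + (1)·(1/8) = -9/2.
The best pure response is I with expected payoff -1/4.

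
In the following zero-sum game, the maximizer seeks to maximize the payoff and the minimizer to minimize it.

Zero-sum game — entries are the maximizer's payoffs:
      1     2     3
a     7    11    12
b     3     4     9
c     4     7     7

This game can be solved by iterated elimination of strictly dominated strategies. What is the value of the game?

7

Column 3 is strictly dominated by 1 for the minimizer (7<12, 3<9, 4<7); eliminate 3.
Column 2 is strictly dominated by 1 for the minimizer (7<11, 3<4, 4<7); eliminate 2.
Row c is strictly dominated by row a (7>4); eliminate c.
Row b is strictly dominated by row a (7>3); eliminate b.
Only (a, 1) remains, with payoff 7.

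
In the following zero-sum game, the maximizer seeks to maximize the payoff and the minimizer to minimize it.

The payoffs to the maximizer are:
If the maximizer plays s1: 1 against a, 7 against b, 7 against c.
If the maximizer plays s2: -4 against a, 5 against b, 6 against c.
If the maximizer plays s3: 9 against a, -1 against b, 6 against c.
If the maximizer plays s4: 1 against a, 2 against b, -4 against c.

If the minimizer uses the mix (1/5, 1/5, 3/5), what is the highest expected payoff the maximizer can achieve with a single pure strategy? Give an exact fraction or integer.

29/5

s1: (1)·(1/5) + (7)·(1/5) + (7)·(3/5) = 29/5.
s2: (-4)·(1/5) + (5)·(1/5) + (6)·(3/5) = 19/5.
s3: (9)·(1/5) + (-1)·(1/5) + (6)·(3/5) = 26/5.
s4: (1)·(1/5) + (2)·(1/5) + (-4)·(3/5) = -9/5.
The best pure response is s1 with expected payoff 29/5.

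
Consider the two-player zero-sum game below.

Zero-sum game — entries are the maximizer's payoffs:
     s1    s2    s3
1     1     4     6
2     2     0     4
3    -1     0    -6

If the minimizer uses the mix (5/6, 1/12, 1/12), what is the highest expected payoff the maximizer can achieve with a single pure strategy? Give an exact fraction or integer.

1: (1)·(5/6) + (4)·(1/12) + (6)·(1/12) = 5/3.
2: (2)·(5/6) + (0)·(1/12) + (4)·(1/12) = 2.
3: (-1)·(5/6) + (0)·(1/12) + (-6)·(1/12) = -4/3.
The best pure response is 2 with expected payoff 2.

2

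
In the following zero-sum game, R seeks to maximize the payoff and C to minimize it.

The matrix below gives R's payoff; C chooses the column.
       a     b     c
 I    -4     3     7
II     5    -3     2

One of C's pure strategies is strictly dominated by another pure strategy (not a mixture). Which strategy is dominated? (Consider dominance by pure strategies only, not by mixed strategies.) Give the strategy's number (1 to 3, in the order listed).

C prefers columns that give R less. Compare c with b: 3 < 7, -3 < 2.
So b strictly dominates c for C; c is strictly dominated.

3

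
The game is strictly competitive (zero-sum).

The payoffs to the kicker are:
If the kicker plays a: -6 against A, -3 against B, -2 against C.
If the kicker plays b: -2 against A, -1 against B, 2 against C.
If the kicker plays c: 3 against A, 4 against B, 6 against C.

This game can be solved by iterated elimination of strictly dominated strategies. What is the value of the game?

Row a is strictly dominated by row b (-2>-6, -1>-3, 2>-2); eliminate a.
Row b is strictly dominated by row c (3>-2, 4>-1, 6>2); eliminate b.
Column B is strictly dominated by A for the goalkeeper (3<4); eliminate B.
Column C is strictly dominated by A for the goalkeeper (3<6); eliminate C.
Only (c, A) remains, with payoff 3.

3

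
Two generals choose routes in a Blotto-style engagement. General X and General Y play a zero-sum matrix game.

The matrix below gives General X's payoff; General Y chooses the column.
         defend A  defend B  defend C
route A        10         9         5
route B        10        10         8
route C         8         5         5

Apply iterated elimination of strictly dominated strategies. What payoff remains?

Column defend A is strictly dominated by defend C for General Y (5<10, 8<10, 5<8); eliminate defend A.
Row route A is strictly dominated by row route B (10>9, 8>5); eliminate route A.
Row route C is strictly dominated by row route B (10>5, 8>5); eliminate route C.
Column defend B is strictly dominated by defend C for General Y (8<10); eliminate defend B.
Only (route B, defend C) remains, with payoff 8.

8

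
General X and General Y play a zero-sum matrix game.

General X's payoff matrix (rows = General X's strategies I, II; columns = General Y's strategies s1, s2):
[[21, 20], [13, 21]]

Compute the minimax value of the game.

Row minima are 20 and 13, so General X's maximin is 20; column maxima are 21 and 21, so General Y's minimax is 21. These differ, so the equilibrium is in mixed strategies.
Let General X play I with probability p. General Y is indifferent when 21p + 13(1−p) = 20p + 21(1−p), giving p = 8/9.
Let General Y play s1 with probability q. General X is indifferent when 21q + 20(1−q) = 13q + 21(1−q), giving q = 1/9.
The value is 21·(1/9) + (20)·(8/9) = 181/9.

181/9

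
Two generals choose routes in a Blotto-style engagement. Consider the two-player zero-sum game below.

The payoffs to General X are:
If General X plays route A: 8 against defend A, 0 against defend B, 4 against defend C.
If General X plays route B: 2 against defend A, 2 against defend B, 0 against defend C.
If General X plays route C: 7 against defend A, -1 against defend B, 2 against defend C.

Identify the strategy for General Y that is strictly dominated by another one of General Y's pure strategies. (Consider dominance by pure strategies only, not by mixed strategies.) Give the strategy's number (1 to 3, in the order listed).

1

General Y prefers columns that give General X less. Compare defend A with defend C: 4 < 8, 0 < 2, 2 < 7.
So defend C strictly dominates defend A for General Y; defend A is strictly dominated.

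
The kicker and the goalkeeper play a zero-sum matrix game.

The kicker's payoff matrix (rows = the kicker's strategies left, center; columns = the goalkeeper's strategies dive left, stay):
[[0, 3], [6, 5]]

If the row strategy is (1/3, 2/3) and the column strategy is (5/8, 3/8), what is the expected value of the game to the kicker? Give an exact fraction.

Against (5/8, 3/8), each row's expected payoff is left: 9/8; center: 45/8.
Taking the (1/3, 2/3)-weighted average: (1/3)·(9/8) + (2/3)·(45/8) = 33/8.

33/8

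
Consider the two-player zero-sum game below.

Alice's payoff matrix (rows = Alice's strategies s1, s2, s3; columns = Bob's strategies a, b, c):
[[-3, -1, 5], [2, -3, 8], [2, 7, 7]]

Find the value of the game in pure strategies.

2

Row minima: -3, -3, 2 → Alice's maximin is 2.
Column maxima: 2, 7, 8 → Bob's minimax is 2.
They coincide at (s3, a), so the value is 2.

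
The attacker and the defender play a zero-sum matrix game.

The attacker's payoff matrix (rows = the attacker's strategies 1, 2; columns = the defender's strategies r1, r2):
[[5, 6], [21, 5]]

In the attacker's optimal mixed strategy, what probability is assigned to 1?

Row minima are 5 and 5, so the attacker's maximin is 5; column maxima are 21 and 6, so the defender's minimax is 6. These differ, so the equilibrium is in mixed strategies.
Let the attacker play 1 with probability p. The defender is indifferent when 5p + 21(1−p) = 6p + 5(1−p), giving p = 16/17.

16/17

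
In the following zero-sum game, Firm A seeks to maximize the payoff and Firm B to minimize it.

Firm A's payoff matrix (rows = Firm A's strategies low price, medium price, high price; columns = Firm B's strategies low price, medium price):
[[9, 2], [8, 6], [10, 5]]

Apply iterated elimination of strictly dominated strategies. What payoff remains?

6

Column low price is strictly dominated by medium price for Firm B (2<9, 6<8, 5<10); eliminate low price.
Row high price is strictly dominated by row medium price (6>5); eliminate high price.
Row low price is strictly dominated by row medium price (6>2); eliminate low price.
Only (medium price, medium price) remains, with payoff 6.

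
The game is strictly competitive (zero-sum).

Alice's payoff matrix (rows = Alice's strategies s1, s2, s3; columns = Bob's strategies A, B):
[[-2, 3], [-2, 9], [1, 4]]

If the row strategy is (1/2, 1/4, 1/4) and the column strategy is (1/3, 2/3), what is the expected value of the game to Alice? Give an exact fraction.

11/4

Against (1/3, 2/3), each row's expected payoff is s1: 4/3; s2: 16/3; s3: 3.
Taking the (1/2, 1/4, 1/4)-weighted average: (1/2)·(4/3) + (1/4)·(16/3) + (1/4)·(3) = 11/4.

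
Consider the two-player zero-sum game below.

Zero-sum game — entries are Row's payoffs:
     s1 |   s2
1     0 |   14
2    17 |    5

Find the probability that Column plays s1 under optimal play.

Row minima are 0 and 5, so Row's maximin is 5; column maxima are 17 and 14, so Column's minimax is 14. These differ, so the equilibrium is in mixed strategies.
Let Column play s1 with probability q. Row is indifferent when 14(1−q) = 17q + 5(1−q), giving q = 9/26.

9/26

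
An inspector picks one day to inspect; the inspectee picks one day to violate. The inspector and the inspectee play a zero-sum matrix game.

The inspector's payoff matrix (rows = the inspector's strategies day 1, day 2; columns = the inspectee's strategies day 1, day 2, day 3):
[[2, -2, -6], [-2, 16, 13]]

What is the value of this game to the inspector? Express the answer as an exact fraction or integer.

Column day 2 is strictly dominated by day 3 for the inspectee (it gives the inspector more in every row).
The remaining 2×2 game on (day 1, day 2) × (day 1, day 3) has no saddle point. Let the inspector play day 1 with probability p; indifference gives 2p − 2(1−p) = −6p + 13(1−p), so p = 15/23.
Similarly the inspectee's optimal q on day 1 is 19/23, and the value is 2·(19/23) + (-6)·(4/23) = 14/23.

14/23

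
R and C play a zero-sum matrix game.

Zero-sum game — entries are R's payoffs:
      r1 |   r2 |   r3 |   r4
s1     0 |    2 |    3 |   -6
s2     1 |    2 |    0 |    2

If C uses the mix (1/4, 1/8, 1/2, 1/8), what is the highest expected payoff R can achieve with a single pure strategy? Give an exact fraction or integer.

1

s1: (0)·(1/4) + (2)·(1/8) + (3)·(1/2) + (-6)·(1/8) = 1.
s2: (1)·(1/4) + (2)·(1/8) + (0)·(1/2) + (2)·(1/8) = 3/4.
The best pure response is s1 with expected payoff 1.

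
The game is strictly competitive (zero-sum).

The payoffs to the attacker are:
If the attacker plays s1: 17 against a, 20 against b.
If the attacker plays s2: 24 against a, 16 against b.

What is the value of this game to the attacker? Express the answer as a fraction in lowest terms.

208/11

Row minima are 17 and 16, so the attacker's maximin is 17; column maxima are 24 and 20, so the defender's minimax is 20. These differ, so the equilibrium is in mixed strategies.
Let the attacker play s1 with probability p. The defender is indifferent when 17p + 24(1−p) = 20p + 16(1−p), giving p = 8/11.
Let the defender play a with probability q. The attacker is indifferent when 17q + 20(1−q) = 24q + 16(1−q), giving q = 4/11.
The value is 17·(4/11) + (20)·(7/11) = 208/11.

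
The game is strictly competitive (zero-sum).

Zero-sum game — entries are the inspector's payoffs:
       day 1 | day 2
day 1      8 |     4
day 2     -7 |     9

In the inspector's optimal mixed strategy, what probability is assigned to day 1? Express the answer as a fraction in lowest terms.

Row minima are 4 and -7, so the inspector's maximin is 4; column maxima are 8 and 9, so the inspectee's minimax is 8. These differ, so the equilibrium is in mixed strategies.
Let the inspector play day 1 with probability p. The inspectee is indifferent when 8p − 7(1−p) = 4p + 9(1−p), giving p = 4/5.

4/5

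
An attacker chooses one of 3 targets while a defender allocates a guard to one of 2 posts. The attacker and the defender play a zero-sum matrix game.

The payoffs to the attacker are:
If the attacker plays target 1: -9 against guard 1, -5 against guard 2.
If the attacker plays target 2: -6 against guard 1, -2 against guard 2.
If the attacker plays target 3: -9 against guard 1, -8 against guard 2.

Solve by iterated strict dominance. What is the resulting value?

Row target 3 is strictly dominated by row target 2 (-6>-9, -2>-8); eliminate target 3.
Row target 1 is strictly dominated by row target 2 (-6>-9, -2>-5); eliminate target 1.
Column guard 2 is strictly dominated by guard 1 for the defender (-6<-2); eliminate guard 2.
Only (target 2, guard 1) remains, with payoff -6.

-6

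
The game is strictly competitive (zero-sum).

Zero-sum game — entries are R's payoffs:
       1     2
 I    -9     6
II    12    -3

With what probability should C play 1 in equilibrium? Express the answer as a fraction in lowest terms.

3/10

Row minima are -9 and -3, so R's maximin is -3; column maxima are 12 and 6, so C's minimax is 6. These differ, so the equilibrium is in mixed strategies.
Let C play 1 with probability q. R is indifferent when −9q + 6(1−q) = 12q − 3(1−q), giving q = 3/10.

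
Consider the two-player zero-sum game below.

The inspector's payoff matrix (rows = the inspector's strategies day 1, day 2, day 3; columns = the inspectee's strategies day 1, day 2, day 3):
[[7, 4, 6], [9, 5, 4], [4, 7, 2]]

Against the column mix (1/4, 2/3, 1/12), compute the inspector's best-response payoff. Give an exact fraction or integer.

day 1: (7)·(1/4) + (4)·(2/3) + (6)·(1/12) = 59/12.
day 2: (9)·(1/4) + (5)·(2/3) + (4)·(1/12) = 71/12.
day 3: (4)·(1/4) + (7)·(2/3) + (2)·(1/12) = 35/6.
The best pure response is day 2 with expected payoff 71/12.

71/12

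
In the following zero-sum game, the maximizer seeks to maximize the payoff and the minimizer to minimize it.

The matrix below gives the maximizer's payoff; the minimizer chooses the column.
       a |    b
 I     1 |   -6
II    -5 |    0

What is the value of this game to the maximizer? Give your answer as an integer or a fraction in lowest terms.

-5/2

Row minima are -6 and -5, so the maximizer's maximin is -5; column maxima are 1 and 0, so the minimizer's minimax is 0. These differ, so the equilibrium is in mixed strategies.
Let the maximizer play I with probability p. The minimizer is indifferent when p − 5(1−p) = −6p, giving p = 5/12.
Let the minimizer play a with probability q. The maximizer is indifferent when q − 6(1−q) = −5q, giving q = 1/2.
The value is 1·(1/2) + (-6)·(1/2) = -5/2.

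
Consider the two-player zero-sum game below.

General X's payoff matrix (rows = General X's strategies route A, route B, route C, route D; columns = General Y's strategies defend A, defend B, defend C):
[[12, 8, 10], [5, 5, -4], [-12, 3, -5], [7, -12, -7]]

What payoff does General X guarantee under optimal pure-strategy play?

8

Row minima: 8, -4, -12, -12 → General X's maximin is 8.
Column maxima: 12, 8, 10 → General Y's minimax is 8.
They coincide at (route A, defend B), so the value is 8.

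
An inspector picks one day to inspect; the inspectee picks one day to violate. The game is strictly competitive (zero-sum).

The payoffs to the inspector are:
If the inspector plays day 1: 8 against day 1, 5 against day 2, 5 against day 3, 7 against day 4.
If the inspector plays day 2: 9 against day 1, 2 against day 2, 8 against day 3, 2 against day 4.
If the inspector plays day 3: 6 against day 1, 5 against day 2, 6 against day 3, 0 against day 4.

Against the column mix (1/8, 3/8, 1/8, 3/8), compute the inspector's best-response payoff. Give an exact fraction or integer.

day 1: (8)·(1/8) + (5)·(3/8) + (5)·(1/8) + (7)·(3/8) = 49/8.
day 2: (9)·(1/8) + (2)·(3/8) + (8)·(1/8) + (2)·(3/8) = 29/8.
day 3: (6)·(1/8) + (5)·(3/8) + (6)·(1/8) + (0)·(3/8) = 27/8.
The best pure response is day 1 with expected payoff 49/8.

49/8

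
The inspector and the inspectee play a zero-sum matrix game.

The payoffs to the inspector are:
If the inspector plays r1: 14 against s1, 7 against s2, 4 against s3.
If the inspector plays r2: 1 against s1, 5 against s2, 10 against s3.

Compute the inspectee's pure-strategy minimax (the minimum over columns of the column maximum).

7

The worst case (largest entry) in each column is s1: 14, s2: 7, s3: 10.
The best (smallest) of these is 7.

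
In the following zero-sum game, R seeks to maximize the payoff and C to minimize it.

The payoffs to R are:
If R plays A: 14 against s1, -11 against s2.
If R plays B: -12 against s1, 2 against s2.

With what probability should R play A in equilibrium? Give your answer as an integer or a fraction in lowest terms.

Row minima are -11 and -12, so R's maximin is -11; column maxima are 14 and 2, so C's minimax is 2. These differ, so the equilibrium is in mixed strategies.
Let R play A with probability p. C is indifferent when 14p − 12(1−p) = −11p + 2(1−p), giving p = 14/39.

14/39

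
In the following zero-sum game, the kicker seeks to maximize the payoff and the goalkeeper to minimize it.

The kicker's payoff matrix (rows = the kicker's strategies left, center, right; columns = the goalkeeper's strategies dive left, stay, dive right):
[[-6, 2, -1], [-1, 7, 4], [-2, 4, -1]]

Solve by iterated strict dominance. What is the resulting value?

-1

Row left is strictly dominated by row center (-1>-6, 7>2, 4>-1); eliminate left.
Row right is strictly dominated by row center (-1>-2, 7>4, 4>-1); eliminate right.
Column stay is strictly dominated by dive left for the goalkeeper (-1<7); eliminate stay.
Column dive right is strictly dominated by dive left for the goalkeeper (-1<4); eliminate dive right.
Only (center, dive left) remains, with payoff -1.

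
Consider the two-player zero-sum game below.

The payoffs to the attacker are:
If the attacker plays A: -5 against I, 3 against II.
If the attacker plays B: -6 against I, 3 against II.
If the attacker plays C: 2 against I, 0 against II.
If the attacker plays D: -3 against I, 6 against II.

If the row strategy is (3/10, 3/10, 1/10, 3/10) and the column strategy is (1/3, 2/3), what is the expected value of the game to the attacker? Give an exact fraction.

16/15

Against (1/3, 2/3), each row's expected payoff is A: 1/3; B: 0; C: 2/3; D: 3.
Taking the (3/10, 3/10, 1/10, 3/10)-weighted average: (3/10)·(1/3) + (3/10)·(0) + (1/10)·(2/3) + (3/10)·(3) = 16/15.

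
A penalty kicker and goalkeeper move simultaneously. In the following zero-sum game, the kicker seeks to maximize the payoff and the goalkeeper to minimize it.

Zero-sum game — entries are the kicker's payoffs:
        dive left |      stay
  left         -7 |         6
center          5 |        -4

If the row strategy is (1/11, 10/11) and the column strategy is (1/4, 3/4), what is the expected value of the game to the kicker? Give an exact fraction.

-59/44

Against (1/4, 3/4), each row's expected payoff is left: 11/4; center: -7/4.
Taking the (1/11, 10/11)-weighted average: (1/11)·(11/4) + (10/11)·(-7/4) = -59/44.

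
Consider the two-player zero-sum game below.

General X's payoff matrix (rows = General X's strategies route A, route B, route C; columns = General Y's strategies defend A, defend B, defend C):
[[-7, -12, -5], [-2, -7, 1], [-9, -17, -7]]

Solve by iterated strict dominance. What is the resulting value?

-7

Row route C is strictly dominated by row route A (-7>-9, -12>-17, -5>-7); eliminate route C.
Row route A is strictly dominated by row route B (-2>-7, -7>-12, 1>-5); eliminate route A.
Column defend A is strictly dominated by defend B for General Y (-7<-2); eliminate defend A.
Column defend C is strictly dominated by defend B for General Y (-7<1); eliminate defend C.
Only (route B, defend B) remains, with payoff -7.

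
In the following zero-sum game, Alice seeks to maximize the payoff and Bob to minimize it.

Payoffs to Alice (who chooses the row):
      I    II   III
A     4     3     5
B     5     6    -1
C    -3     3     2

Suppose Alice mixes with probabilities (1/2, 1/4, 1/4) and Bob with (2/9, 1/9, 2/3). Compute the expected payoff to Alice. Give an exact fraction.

101/36

Against (2/9, 1/9, 2/3), each row's expected payoff is A: 41/9; B: 10/9; C: 1.
Taking the (1/2, 1/4, 1/4)-weighted average: (1/2)·(41/9) + (1/4)·(10/9) + (1/4)·(1) = 101/36.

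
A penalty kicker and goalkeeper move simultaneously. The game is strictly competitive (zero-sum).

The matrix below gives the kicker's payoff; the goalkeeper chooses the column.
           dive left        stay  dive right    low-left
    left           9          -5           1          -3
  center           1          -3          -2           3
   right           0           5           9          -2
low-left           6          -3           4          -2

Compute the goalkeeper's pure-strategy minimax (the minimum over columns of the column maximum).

The worst case (largest entry) in each column is dive left: 9, stay: 5, dive right: 9, low-left: 3.
The best (smallest) of these is 3.

3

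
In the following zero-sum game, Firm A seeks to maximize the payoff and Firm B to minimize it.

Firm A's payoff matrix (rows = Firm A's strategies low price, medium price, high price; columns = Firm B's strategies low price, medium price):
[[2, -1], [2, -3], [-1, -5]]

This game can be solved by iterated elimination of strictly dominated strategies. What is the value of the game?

-1

Row high price is strictly dominated by row low price (2>-1, -1>-5); eliminate high price.
Column low price is strictly dominated by medium price for Firm B (-1<2, -3<2); eliminate low price.
Row medium price is strictly dominated by row low price (-1>-3); eliminate medium price.
Only (low price, medium price) remains, with payoff -1.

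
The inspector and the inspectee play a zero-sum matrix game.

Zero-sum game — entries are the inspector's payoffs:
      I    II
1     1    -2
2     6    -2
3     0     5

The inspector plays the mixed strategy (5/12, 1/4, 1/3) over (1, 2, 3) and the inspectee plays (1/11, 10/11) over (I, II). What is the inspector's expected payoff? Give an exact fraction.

21/44

Against (1/11, 10/11), each row's expected payoff is 1: -19/11; 2: -14/11; 3: 50/11.
Taking the (5/12, 1/4, 1/3)-weighted average: (5/12)·(-19/11) + (1/4)·(-14/11) + (1/3)·(50/11) = 21/44.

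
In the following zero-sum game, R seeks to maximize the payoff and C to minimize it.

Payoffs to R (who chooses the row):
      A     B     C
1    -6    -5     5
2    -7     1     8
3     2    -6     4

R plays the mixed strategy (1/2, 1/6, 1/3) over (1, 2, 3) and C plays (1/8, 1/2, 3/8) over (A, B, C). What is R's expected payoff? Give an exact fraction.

-2/3

Against (1/8, 1/2, 3/8), each row's expected payoff is 1: -11/8; 2: 21/8; 3: -5/4.
Taking the (1/2, 1/6, 1/3)-weighted average: (1/2)·(-11/8) + (1/6)·(21/8) + (1/3)·(-5/4) = -2/3.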